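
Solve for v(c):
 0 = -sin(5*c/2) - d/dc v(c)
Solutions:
 v(c) = C1 + 2*cos(5*c/2)/5


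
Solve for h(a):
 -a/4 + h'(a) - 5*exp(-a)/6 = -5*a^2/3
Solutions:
 h(a) = C1 - 5*a^3/9 + a^2/8 - 5*exp(-a)/6


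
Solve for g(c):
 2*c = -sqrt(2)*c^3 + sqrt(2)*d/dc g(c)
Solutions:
 g(c) = C1 + c^4/4 + sqrt(2)*c^2/2


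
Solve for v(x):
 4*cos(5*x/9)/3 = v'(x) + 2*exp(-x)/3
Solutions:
 v(x) = C1 + 12*sin(5*x/9)/5 + 2*exp(-x)/3


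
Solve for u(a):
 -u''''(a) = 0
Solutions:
 u(a) = C1 + C2*a + C3*a^2 + C4*a^3


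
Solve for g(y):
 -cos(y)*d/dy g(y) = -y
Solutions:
 g(y) = C1 + Integral(y/cos(y), y)


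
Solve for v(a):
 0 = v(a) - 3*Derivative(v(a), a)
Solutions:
 v(a) = C1*exp(a/3)


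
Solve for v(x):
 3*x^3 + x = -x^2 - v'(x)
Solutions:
 v(x) = C1 - 3*x^4/4 - x^3/3 - x^2/2


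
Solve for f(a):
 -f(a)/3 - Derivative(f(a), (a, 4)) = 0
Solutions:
 f(a) = (C1*sin(sqrt(2)*3^(3/4)*a/6) + C2*cos(sqrt(2)*3^(3/4)*a/6))*exp(-sqrt(2)*3^(3/4)*a/6) + (C3*sin(sqrt(2)*3^(3/4)*a/6) + C4*cos(sqrt(2)*3^(3/4)*a/6))*exp(sqrt(2)*3^(3/4)*a/6)


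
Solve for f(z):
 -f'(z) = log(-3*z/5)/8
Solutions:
 f(z) = C1 - z*log(-z)/8 + z*(-log(3) + 1 + log(5))/8


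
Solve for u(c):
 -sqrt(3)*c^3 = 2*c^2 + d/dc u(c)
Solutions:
 u(c) = C1 - sqrt(3)*c^4/4 - 2*c^3/3


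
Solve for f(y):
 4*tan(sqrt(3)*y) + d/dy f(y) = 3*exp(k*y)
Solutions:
 f(y) = C1 + 3*Piecewise((exp(k*y)/k, Ne(k, 0)), (y, True)) + 4*sqrt(3)*log(cos(sqrt(3)*y))/3


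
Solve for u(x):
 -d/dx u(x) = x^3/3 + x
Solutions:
 u(x) = C1 - x^4/12 - x^2/2


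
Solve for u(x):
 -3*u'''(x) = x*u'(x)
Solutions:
 u(x) = C1 + Integral(C2*airyai(-3^(2/3)*x/3) + C3*airybi(-3^(2/3)*x/3), x)


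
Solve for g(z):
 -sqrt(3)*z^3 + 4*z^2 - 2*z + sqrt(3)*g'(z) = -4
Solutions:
 g(z) = C1 + z^4/4 - 4*sqrt(3)*z^3/9 + sqrt(3)*z^2/3 - 4*sqrt(3)*z/3


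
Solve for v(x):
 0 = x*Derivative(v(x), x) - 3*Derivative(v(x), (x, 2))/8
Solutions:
 v(x) = C1 + C2*erfi(2*sqrt(3)*x/3)


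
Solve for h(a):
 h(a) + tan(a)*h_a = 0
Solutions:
 h(a) = C1/sin(a)


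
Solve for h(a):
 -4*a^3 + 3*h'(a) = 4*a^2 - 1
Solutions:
 h(a) = C1 + a^4/3 + 4*a^3/9 - a/3


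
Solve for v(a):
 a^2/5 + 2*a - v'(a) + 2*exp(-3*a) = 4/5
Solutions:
 v(a) = C1 + a^3/15 + a^2 - 4*a/5 - 2*exp(-3*a)/3


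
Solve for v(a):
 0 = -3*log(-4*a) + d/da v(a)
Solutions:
 v(a) = C1 + 3*a*log(-a) + 3*a*(-1 + 2*log(2))


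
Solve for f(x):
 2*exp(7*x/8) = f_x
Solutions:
 f(x) = C1 + 16*exp(7*x/8)/7


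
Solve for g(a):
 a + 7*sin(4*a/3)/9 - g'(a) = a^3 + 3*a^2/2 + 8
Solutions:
 g(a) = C1 - a^4/4 - a^3/2 + a^2/2 - 8*a - 7*cos(4*a/3)/12


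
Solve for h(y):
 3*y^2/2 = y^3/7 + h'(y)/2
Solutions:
 h(y) = C1 - y^4/14 + y^3


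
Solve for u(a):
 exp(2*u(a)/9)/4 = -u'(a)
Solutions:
 u(a) = 9*log(-sqrt(-1/(C1 - a))) + 9*log(2)/2 + 9*log(3)
 u(a) = 9*log(-1/(C1 - a))/2 + 9*log(2)/2 + 9*log(3)


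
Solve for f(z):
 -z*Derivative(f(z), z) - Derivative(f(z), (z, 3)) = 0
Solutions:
 f(z) = C1 + Integral(C2*airyai(-z) + C3*airybi(-z), z)


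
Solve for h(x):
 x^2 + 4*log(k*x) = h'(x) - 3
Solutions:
 h(x) = C1 + x^3/3 + 4*x*log(k*x) - x


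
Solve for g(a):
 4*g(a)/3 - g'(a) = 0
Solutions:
 g(a) = C1*exp(4*a/3)


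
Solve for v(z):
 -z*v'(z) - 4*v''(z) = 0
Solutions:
 v(z) = C1 + C2*erf(sqrt(2)*z/4)


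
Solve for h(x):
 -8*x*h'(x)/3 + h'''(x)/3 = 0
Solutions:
 h(x) = C1 + Integral(C2*airyai(2*x) + C3*airybi(2*x), x)


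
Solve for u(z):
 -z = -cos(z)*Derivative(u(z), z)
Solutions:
 u(z) = C1 + Integral(z/cos(z), z)


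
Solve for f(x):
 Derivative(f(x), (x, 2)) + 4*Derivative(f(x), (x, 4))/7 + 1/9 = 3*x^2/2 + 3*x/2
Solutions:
 f(x) = C1 + C2*x + C3*sin(sqrt(7)*x/2) + C4*cos(sqrt(7)*x/2) + x^4/8 + x^3/4 - 115*x^2/126


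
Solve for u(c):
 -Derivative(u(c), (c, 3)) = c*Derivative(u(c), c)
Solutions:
 u(c) = C1 + Integral(C2*airyai(-c) + C3*airybi(-c), c)


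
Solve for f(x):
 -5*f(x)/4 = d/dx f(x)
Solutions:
 f(x) = C1*exp(-5*x/4)


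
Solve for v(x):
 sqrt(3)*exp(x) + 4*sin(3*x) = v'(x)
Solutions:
 v(x) = C1 + sqrt(3)*exp(x) - 4*cos(3*x)/3


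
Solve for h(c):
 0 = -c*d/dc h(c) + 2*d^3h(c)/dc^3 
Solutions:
 h(c) = C1 + Integral(C2*airyai(2^(2/3)*c/2) + C3*airybi(2^(2/3)*c/2), c)


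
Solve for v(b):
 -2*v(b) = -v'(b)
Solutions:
 v(b) = C1*exp(2*b)


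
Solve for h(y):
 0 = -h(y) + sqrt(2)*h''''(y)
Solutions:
 h(y) = C1*exp(-2^(7/8)*y/2) + C2*exp(2^(7/8)*y/2) + C3*sin(2^(7/8)*y/2) + C4*cos(2^(7/8)*y/2)


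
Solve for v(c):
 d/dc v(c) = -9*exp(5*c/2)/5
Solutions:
 v(c) = C1 - 18*exp(5*c/2)/25


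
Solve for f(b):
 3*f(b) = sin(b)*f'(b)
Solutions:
 f(b) = C1*(cos(b) - 1)^(3/2)/(cos(b) + 1)^(3/2)


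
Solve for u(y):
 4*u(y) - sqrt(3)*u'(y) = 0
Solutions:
 u(y) = C1*exp(4*sqrt(3)*y/3)


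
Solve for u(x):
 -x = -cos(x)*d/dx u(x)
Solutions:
 u(x) = C1 + Integral(x/cos(x), x)


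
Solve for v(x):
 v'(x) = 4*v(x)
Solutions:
 v(x) = C1*exp(4*x)


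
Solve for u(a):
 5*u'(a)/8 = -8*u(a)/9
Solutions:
 u(a) = C1*exp(-64*a/45)


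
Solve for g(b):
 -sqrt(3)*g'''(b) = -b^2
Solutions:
 g(b) = C1 + C2*b + C3*b^2 + sqrt(3)*b^5/180


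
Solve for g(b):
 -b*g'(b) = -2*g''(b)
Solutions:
 g(b) = C1 + C2*erfi(b/2)


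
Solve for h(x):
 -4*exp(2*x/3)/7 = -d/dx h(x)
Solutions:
 h(x) = C1 + 6*exp(2*x/3)/7


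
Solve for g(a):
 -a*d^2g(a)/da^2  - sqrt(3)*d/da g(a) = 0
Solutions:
 g(a) = C1 + C2*a^(1 - sqrt(3))


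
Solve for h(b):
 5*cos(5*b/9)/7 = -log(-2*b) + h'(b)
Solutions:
 h(b) = C1 + b*log(-b) - b + b*log(2) + 9*sin(5*b/9)/7


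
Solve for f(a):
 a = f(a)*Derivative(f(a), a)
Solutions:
 f(a) = -sqrt(C1 + a^2)
 f(a) = sqrt(C1 + a^2)


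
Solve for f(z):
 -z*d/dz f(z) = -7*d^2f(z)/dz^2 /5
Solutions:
 f(z) = C1 + C2*erfi(sqrt(70)*z/14)


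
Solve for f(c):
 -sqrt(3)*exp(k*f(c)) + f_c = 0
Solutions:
 f(c) = Piecewise((log(-1/(C1*k + sqrt(3)*c*k))/k, Ne(k, 0)), (nan, True))
 f(c) = Piecewise((C1 + sqrt(3)*c, Eq(k, 0)), (nan, True))


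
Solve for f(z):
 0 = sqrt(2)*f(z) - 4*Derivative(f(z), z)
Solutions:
 f(z) = C1*exp(sqrt(2)*z/4)


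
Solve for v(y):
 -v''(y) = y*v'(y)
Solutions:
 v(y) = C1 + C2*erf(sqrt(2)*y/2)


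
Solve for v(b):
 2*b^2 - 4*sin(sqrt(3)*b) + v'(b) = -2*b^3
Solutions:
 v(b) = C1 - b^4/2 - 2*b^3/3 - 4*sqrt(3)*cos(sqrt(3)*b)/3


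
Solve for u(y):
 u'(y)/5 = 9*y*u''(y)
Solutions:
 u(y) = C1 + C2*y^(46/45)


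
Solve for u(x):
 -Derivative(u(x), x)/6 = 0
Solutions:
 u(x) = C1


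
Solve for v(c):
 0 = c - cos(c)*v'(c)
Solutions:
 v(c) = C1 + Integral(c/cos(c), c)


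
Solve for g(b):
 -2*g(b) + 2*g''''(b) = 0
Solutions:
 g(b) = C1*exp(-b) + C2*exp(b) + C3*sin(b) + C4*cos(b)


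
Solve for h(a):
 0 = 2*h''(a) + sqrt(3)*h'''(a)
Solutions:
 h(a) = C1 + C2*a + C3*exp(-2*sqrt(3)*a/3)


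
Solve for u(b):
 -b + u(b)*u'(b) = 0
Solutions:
 u(b) = -sqrt(C1 + b^2)
 u(b) = sqrt(C1 + b^2)


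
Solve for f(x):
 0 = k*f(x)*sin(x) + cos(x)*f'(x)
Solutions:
 f(x) = C1*exp(k*log(cos(x)))


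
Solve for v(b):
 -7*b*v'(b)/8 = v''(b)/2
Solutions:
 v(b) = C1 + C2*erf(sqrt(14)*b/4)


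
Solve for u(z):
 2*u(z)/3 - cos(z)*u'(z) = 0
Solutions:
 u(z) = C1*(sin(z) + 1)^(1/3)/(sin(z) - 1)^(1/3)


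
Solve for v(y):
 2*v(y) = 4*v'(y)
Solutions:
 v(y) = C1*exp(y/2)


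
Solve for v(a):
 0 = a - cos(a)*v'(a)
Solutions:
 v(a) = C1 + Integral(a/cos(a), a)


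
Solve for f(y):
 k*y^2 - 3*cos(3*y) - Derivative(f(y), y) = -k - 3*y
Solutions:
 f(y) = C1 + k*y^3/3 + k*y + 3*y^2/2 - sin(3*y)


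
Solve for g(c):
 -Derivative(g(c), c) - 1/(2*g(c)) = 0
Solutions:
 g(c) = -sqrt(C1 - c)
 g(c) = sqrt(C1 - c)


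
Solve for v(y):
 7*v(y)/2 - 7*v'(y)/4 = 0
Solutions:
 v(y) = C1*exp(2*y)


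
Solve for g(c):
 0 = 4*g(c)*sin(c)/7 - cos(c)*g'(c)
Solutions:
 g(c) = C1/cos(c)^(4/7)


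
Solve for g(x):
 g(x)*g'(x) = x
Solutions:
 g(x) = -sqrt(C1 + x^2)
 g(x) = sqrt(C1 + x^2)


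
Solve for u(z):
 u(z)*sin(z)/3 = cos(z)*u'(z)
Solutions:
 u(z) = C1/cos(z)^(1/3)


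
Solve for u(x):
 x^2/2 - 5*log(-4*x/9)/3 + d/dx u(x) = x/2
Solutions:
 u(x) = C1 - x^3/6 + x^2/4 + 5*x*log(-x)/3 + 5*x*(-2*log(3) - 1 + 2*log(2))/3


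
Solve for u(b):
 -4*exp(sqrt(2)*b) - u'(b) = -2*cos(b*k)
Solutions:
 u(b) = C1 - 2*sqrt(2)*exp(sqrt(2)*b) + 2*sin(b*k)/k


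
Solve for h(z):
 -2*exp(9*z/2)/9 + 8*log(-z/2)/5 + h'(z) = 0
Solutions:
 h(z) = C1 - 8*z*log(-z)/5 + 8*z*(log(2) + 1)/5 + 4*exp(9*z/2)/81


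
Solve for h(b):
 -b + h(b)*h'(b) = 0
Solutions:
 h(b) = -sqrt(C1 + b^2)
 h(b) = sqrt(C1 + b^2)


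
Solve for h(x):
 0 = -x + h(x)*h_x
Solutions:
 h(x) = -sqrt(C1 + x^2)
 h(x) = sqrt(C1 + x^2)


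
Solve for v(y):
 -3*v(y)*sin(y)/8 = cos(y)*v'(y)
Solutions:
 v(y) = C1*cos(y)^(3/8)


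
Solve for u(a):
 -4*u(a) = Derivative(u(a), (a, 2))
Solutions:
 u(a) = C1*sin(2*a) + C2*cos(2*a)


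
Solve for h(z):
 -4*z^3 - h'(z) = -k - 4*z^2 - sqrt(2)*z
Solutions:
 h(z) = C1 + k*z - z^4 + 4*z^3/3 + sqrt(2)*z^2/2


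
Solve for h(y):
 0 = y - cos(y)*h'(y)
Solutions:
 h(y) = C1 + Integral(y/cos(y), y)


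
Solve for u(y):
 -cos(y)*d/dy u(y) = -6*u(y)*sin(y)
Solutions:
 u(y) = C1/cos(y)^6


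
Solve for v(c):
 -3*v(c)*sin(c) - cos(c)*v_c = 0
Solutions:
 v(c) = C1*cos(c)^3


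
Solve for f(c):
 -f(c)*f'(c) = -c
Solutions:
 f(c) = -sqrt(C1 + c^2)
 f(c) = sqrt(C1 + c^2)


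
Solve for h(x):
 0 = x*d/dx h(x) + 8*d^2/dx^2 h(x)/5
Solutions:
 h(x) = C1 + C2*erf(sqrt(5)*x/4)


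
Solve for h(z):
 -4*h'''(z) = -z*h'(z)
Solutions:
 h(z) = C1 + Integral(C2*airyai(2^(1/3)*z/2) + C3*airybi(2^(1/3)*z/2), z)


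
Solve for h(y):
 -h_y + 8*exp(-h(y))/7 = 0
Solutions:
 h(y) = log(C1 + 8*y/7)


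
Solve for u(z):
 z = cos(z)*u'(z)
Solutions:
 u(z) = C1 + Integral(z/cos(z), z)


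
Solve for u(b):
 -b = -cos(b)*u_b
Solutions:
 u(b) = C1 + Integral(b/cos(b), b)


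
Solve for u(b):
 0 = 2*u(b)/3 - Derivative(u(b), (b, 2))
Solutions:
 u(b) = C1*exp(-sqrt(6)*b/3) + C2*exp(sqrt(6)*b/3)


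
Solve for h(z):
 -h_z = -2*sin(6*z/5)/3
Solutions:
 h(z) = C1 - 5*cos(6*z/5)/9


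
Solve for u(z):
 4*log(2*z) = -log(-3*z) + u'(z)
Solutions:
 u(z) = C1 + 5*z*log(z) + z*(-5 + log(48) + I*pi)


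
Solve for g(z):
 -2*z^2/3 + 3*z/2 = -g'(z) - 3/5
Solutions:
 g(z) = C1 + 2*z^3/9 - 3*z^2/4 - 3*z/5


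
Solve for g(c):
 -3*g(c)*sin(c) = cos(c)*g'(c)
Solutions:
 g(c) = C1*cos(c)^3


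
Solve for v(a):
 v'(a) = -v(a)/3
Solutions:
 v(a) = C1*exp(-a/3)


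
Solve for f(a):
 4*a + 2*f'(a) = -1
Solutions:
 f(a) = C1 - a^2 - a/2


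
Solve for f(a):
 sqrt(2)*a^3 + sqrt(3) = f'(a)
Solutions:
 f(a) = C1 + sqrt(2)*a^4/4 + sqrt(3)*a


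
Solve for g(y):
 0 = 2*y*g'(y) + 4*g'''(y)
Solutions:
 g(y) = C1 + Integral(C2*airyai(-2^(2/3)*y/2) + C3*airybi(-2^(2/3)*y/2), y)


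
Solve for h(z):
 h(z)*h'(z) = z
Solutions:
 h(z) = -sqrt(C1 + z^2)
 h(z) = sqrt(C1 + z^2)


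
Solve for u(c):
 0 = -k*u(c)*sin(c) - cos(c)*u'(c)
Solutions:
 u(c) = C1*exp(k*log(cos(c)))


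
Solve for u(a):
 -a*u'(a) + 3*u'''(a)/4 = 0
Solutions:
 u(a) = C1 + Integral(C2*airyai(6^(2/3)*a/3) + C3*airybi(6^(2/3)*a/3), a)


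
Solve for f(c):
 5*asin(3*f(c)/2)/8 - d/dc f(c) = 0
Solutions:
 Integral(1/asin(3*_y/2), (_y, f(c))) = C1 + 5*c/8


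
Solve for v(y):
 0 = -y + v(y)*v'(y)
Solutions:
 v(y) = -sqrt(C1 + y^2)
 v(y) = sqrt(C1 + y^2)


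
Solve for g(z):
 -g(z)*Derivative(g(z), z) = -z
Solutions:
 g(z) = -sqrt(C1 + z^2)
 g(z) = sqrt(C1 + z^2)


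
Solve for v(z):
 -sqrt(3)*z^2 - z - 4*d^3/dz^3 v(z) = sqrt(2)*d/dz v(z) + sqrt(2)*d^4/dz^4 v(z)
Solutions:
 v(z) = C1 + C2*exp(z*(-4*sqrt(2) + 8/(27/2 + 16*sqrt(2) + sqrt(-2048 + (27 + 32*sqrt(2))^2)/2)^(1/3) + (27/2 + 16*sqrt(2) + sqrt(-2048 + (27 + 32*sqrt(2))^2)/2)^(1/3))/6)*sin(sqrt(3)*z*(-(27/2 + 16*sqrt(2) + sqrt(-2048 + (27 + 32*sqrt(2))^2)/2)^(1/3) + 8/(27/2 + 16*sqrt(2) + sqrt(-2048 + (27 + 32*sqrt(2))^2)/2)^(1/3))/6) + C3*exp(z*(-4*sqrt(2) + 8/(27/2 + 16*sqrt(2) + sqrt(-2048 + (27 + 32*sqrt(2))^2)/2)^(1/3) + (27/2 + 16*sqrt(2) + sqrt(-2048 + (27 + 32*sqrt(2))^2)/2)^(1/3))/6)*cos(sqrt(3)*z*(-(27/2 + 16*sqrt(2) + sqrt(-2048 + (27 + 32*sqrt(2))^2)/2)^(1/3) + 8/(27/2 + 16*sqrt(2) + sqrt(-2048 + (27 + 32*sqrt(2))^2)/2)^(1/3))/6) + C4*exp(-z*(8/(27/2 + 16*sqrt(2) + sqrt(-2048 + (27 + 32*sqrt(2))^2)/2)^(1/3) + 2*sqrt(2) + (27/2 + 16*sqrt(2) + sqrt(-2048 + (27 + 32*sqrt(2))^2)/2)^(1/3))/3) - sqrt(6)*z^3/6 - sqrt(2)*z^2/4 + 4*sqrt(3)*z


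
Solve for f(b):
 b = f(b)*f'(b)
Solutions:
 f(b) = -sqrt(C1 + b^2)
 f(b) = sqrt(C1 + b^2)


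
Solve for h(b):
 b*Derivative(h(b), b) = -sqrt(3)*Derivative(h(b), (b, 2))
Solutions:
 h(b) = C1 + C2*erf(sqrt(2)*3^(3/4)*b/6)


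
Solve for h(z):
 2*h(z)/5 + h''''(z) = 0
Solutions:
 h(z) = (C1*sin(10^(3/4)*z/10) + C2*cos(10^(3/4)*z/10))*exp(-10^(3/4)*z/10) + (C3*sin(10^(3/4)*z/10) + C4*cos(10^(3/4)*z/10))*exp(10^(3/4)*z/10)


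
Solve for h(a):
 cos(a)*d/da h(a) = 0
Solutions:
 h(a) = C1


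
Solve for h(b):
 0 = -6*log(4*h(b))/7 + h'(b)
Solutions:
 -7*Integral(1/(log(_y) + 2*log(2)), (_y, h(b)))/6 = C1 - b


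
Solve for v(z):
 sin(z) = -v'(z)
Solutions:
 v(z) = C1 + cos(z)


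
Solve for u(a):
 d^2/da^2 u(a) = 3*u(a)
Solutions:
 u(a) = C1*exp(-sqrt(3)*a) + C2*exp(sqrt(3)*a)


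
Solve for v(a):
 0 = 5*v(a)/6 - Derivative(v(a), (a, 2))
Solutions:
 v(a) = C1*exp(-sqrt(30)*a/6) + C2*exp(sqrt(30)*a/6)


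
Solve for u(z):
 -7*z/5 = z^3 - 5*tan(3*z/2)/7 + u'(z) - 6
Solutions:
 u(z) = C1 - z^4/4 - 7*z^2/10 + 6*z - 10*log(cos(3*z/2))/21


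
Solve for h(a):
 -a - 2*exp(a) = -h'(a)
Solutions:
 h(a) = C1 + a^2/2 + 2*exp(a)


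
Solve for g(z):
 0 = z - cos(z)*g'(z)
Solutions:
 g(z) = C1 + Integral(z/cos(z), z)


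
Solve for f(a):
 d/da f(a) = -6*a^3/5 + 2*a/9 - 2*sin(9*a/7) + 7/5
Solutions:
 f(a) = C1 - 3*a^4/10 + a^2/9 + 7*a/5 + 14*cos(9*a/7)/9


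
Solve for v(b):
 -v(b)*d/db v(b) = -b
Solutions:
 v(b) = -sqrt(C1 + b^2)
 v(b) = sqrt(C1 + b^2)


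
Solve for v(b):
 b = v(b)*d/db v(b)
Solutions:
 v(b) = -sqrt(C1 + b^2)
 v(b) = sqrt(C1 + b^2)


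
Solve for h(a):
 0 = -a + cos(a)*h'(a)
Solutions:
 h(a) = C1 + Integral(a/cos(a), a)


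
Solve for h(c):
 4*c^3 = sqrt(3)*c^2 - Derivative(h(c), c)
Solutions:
 h(c) = C1 - c^4 + sqrt(3)*c^3/3


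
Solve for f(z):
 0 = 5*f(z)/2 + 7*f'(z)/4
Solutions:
 f(z) = C1*exp(-10*z/7)


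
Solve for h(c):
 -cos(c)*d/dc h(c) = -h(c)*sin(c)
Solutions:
 h(c) = C1/cos(c)


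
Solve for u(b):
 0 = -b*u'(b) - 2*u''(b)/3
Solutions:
 u(b) = C1 + C2*erf(sqrt(3)*b/2)


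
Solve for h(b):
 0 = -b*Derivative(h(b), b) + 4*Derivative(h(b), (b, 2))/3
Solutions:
 h(b) = C1 + C2*erfi(sqrt(6)*b/4)


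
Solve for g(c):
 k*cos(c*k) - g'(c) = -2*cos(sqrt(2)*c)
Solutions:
 g(c) = C1 + sqrt(2)*sin(sqrt(2)*c) + sin(c*k)


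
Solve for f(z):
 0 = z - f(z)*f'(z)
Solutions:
 f(z) = -sqrt(C1 + z^2)
 f(z) = sqrt(C1 + z^2)


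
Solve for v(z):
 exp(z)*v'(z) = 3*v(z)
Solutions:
 v(z) = C1*exp(-3*exp(-z))


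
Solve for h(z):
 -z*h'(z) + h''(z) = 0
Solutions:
 h(z) = C1 + C2*erfi(sqrt(2)*z/2)


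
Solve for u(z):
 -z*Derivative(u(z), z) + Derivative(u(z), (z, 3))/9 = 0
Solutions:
 u(z) = C1 + Integral(C2*airyai(3^(2/3)*z) + C3*airybi(3^(2/3)*z), z)


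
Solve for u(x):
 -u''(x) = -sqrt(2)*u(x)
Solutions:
 u(x) = C1*exp(-2^(1/4)*x) + C2*exp(2^(1/4)*x)


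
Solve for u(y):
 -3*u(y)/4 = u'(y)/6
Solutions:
 u(y) = C1*exp(-9*y/2)


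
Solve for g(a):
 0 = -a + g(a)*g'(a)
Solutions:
 g(a) = -sqrt(C1 + a^2)
 g(a) = sqrt(C1 + a^2)


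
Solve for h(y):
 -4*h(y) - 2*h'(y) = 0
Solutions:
 h(y) = C1*exp(-2*y)


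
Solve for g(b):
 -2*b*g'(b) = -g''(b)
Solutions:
 g(b) = C1 + C2*erfi(b)


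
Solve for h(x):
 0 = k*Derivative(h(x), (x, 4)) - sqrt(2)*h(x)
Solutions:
 h(x) = C1*exp(-2^(1/8)*x*(1/k)^(1/4)) + C2*exp(2^(1/8)*x*(1/k)^(1/4)) + C3*exp(-2^(1/8)*I*x*(1/k)^(1/4)) + C4*exp(2^(1/8)*I*x*(1/k)^(1/4))


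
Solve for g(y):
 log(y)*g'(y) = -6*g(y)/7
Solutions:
 g(y) = C1*exp(-6*li(y)/7)


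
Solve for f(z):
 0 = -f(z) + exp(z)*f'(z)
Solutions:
 f(z) = C1*exp(-exp(-z))


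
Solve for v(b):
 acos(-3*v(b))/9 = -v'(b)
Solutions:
 Integral(1/acos(-3*_y), (_y, v(b))) = C1 - b/9


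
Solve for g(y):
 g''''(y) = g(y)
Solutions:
 g(y) = C1*exp(-y) + C2*exp(y) + C3*sin(y) + C4*cos(y)


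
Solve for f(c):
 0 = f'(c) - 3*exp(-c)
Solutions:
 f(c) = C1 - 3*exp(-c)


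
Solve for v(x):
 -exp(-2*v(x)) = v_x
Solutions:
 v(x) = log(-sqrt(C1 - 2*x))
 v(x) = log(C1 - 2*x)/2


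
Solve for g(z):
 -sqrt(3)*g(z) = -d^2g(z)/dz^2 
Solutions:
 g(z) = C1*exp(-3^(1/4)*z) + C2*exp(3^(1/4)*z)


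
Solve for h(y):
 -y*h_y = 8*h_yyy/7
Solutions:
 h(y) = C1 + Integral(C2*airyai(-7^(1/3)*y/2) + C3*airybi(-7^(1/3)*y/2), y)


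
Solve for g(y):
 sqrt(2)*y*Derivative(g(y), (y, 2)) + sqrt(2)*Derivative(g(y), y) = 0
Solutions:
 g(y) = C1 + C2*log(y)


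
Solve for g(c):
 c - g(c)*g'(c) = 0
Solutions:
 g(c) = -sqrt(C1 + c^2)
 g(c) = sqrt(C1 + c^2)


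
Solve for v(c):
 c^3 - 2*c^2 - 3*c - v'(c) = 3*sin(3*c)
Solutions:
 v(c) = C1 + c^4/4 - 2*c^3/3 - 3*c^2/2 + cos(3*c)


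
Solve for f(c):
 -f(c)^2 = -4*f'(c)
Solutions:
 f(c) = -4/(C1 + c)


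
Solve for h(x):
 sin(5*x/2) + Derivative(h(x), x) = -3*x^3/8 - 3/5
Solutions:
 h(x) = C1 - 3*x^4/32 - 3*x/5 + 2*cos(5*x/2)/5


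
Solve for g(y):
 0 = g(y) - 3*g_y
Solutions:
 g(y) = C1*exp(y/3)


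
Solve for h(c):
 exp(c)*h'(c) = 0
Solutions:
 h(c) = C1


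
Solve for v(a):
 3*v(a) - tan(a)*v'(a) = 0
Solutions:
 v(a) = C1*sin(a)^3


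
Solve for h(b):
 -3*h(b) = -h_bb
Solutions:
 h(b) = C1*exp(-sqrt(3)*b) + C2*exp(sqrt(3)*b)


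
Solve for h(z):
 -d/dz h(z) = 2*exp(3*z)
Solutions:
 h(z) = C1 - 2*exp(3*z)/3


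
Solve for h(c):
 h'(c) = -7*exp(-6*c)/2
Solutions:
 h(c) = C1 + 7*exp(-6*c)/12


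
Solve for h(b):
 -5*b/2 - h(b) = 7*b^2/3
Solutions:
 h(b) = b*(-14*b - 15)/6


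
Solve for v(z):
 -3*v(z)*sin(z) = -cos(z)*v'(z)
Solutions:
 v(z) = C1/cos(z)^3


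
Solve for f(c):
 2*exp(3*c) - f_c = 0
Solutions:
 f(c) = C1 + 2*exp(3*c)/3


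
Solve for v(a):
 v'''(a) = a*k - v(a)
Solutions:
 v(a) = C3*exp(-a) + a*k + (C1*sin(sqrt(3)*a/2) + C2*cos(sqrt(3)*a/2))*exp(a/2)


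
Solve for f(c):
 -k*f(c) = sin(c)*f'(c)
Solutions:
 f(c) = C1*exp(k*(-log(cos(c) - 1) + log(cos(c) + 1))/2)


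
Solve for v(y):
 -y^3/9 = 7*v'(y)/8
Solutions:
 v(y) = C1 - 2*y^4/63


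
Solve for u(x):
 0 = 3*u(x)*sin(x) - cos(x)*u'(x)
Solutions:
 u(x) = C1/cos(x)^3


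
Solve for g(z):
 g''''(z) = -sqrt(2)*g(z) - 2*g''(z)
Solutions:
 g(z) = (C1*sin(2^(1/8)*z*cos(atan(sqrt(-1 + sqrt(2)))/2)) + C2*cos(2^(1/8)*z*cos(atan(sqrt(-1 + sqrt(2)))/2)))*exp(-2^(1/8)*z*sin(atan(sqrt(-1 + sqrt(2)))/2)) + (C3*sin(2^(1/8)*z*cos(atan(sqrt(-1 + sqrt(2)))/2)) + C4*cos(2^(1/8)*z*cos(atan(sqrt(-1 + sqrt(2)))/2)))*exp(2^(1/8)*z*sin(atan(sqrt(-1 + sqrt(2)))/2))


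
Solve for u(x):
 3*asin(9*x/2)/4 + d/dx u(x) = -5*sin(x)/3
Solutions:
 u(x) = C1 - 3*x*asin(9*x/2)/4 - sqrt(4 - 81*x^2)/12 + 5*cos(x)/3


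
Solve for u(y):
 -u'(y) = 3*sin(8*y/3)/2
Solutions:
 u(y) = C1 + 9*cos(8*y/3)/16


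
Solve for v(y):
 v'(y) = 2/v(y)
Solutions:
 v(y) = -sqrt(C1 + 4*y)
 v(y) = sqrt(C1 + 4*y)


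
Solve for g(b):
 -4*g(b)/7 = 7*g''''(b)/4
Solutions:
 g(b) = (C1*sin(sqrt(14)*b/7) + C2*cos(sqrt(14)*b/7))*exp(-sqrt(14)*b/7) + (C3*sin(sqrt(14)*b/7) + C4*cos(sqrt(14)*b/7))*exp(sqrt(14)*b/7)


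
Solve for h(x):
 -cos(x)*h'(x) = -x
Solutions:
 h(x) = C1 + Integral(x/cos(x), x)


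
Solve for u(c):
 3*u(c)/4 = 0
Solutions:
 u(c) = 0


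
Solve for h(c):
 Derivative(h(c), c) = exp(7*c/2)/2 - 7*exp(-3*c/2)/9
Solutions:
 h(c) = C1 + exp(7*c/2)/7 + 14*exp(-3*c/2)/27


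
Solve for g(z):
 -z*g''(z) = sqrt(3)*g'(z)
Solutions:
 g(z) = C1 + C2*z^(1 - sqrt(3))


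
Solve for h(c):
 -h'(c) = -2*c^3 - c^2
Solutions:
 h(c) = C1 + c^4/2 + c^3/3


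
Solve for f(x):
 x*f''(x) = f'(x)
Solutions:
 f(x) = C1 + C2*x^2


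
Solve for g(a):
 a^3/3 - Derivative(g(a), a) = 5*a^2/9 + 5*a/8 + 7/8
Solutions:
 g(a) = C1 + a^4/12 - 5*a^3/27 - 5*a^2/16 - 7*a/8


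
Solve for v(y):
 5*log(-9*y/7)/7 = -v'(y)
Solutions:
 v(y) = C1 - 5*y*log(-y)/7 + 5*y*(-2*log(3) + 1 + log(7))/7


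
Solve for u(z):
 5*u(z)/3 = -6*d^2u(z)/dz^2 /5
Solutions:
 u(z) = C1*sin(5*sqrt(2)*z/6) + C2*cos(5*sqrt(2)*z/6)


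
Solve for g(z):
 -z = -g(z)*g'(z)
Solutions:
 g(z) = -sqrt(C1 + z^2)
 g(z) = sqrt(C1 + z^2)


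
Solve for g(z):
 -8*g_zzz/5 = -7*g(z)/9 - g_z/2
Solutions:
 g(z) = C1*exp(-15^(1/3)*z*(15^(1/3)/(sqrt(769) + 28)^(1/3) + (sqrt(769) + 28)^(1/3))/24)*sin(3^(1/6)*5^(1/3)*z*(-3^(2/3)*(sqrt(769) + 28)^(1/3) + 3*5^(1/3)/(sqrt(769) + 28)^(1/3))/24) + C2*exp(-15^(1/3)*z*(15^(1/3)/(sqrt(769) + 28)^(1/3) + (sqrt(769) + 28)^(1/3))/24)*cos(3^(1/6)*5^(1/3)*z*(-3^(2/3)*(sqrt(769) + 28)^(1/3) + 3*5^(1/3)/(sqrt(769) + 28)^(1/3))/24) + C3*exp(15^(1/3)*z*(15^(1/3)/(sqrt(769) + 28)^(1/3) + (sqrt(769) + 28)^(1/3))/12)


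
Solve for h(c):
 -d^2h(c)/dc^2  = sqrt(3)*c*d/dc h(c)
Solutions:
 h(c) = C1 + C2*erf(sqrt(2)*3^(1/4)*c/2)


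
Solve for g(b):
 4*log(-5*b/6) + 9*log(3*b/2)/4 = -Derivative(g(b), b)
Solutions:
 g(b) = C1 - 25*b*log(b)/4 + b*(-4*log(5) + log(2)/4 + 3*log(3)/4 + log(192) + 25/4 - 4*I*pi)


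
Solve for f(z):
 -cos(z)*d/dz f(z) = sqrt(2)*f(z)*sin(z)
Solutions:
 f(z) = C1*cos(z)^(sqrt(2))


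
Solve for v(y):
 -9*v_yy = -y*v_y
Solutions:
 v(y) = C1 + C2*erfi(sqrt(2)*y/6)


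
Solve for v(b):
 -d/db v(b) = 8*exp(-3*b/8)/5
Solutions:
 v(b) = C1 + 64*exp(-3*b/8)/15


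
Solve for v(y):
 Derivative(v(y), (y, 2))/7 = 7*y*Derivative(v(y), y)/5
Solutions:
 v(y) = C1 + C2*erfi(7*sqrt(10)*y/10)


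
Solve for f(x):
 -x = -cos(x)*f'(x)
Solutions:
 f(x) = C1 + Integral(x/cos(x), x)


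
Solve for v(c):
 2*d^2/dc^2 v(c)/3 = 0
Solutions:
 v(c) = C1 + C2*c


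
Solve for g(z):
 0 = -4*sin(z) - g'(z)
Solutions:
 g(z) = C1 + 4*cos(z)


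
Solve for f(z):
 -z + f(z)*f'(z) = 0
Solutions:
 f(z) = -sqrt(C1 + z^2)
 f(z) = sqrt(C1 + z^2)


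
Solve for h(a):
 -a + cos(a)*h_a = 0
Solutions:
 h(a) = C1 + Integral(a/cos(a), a)


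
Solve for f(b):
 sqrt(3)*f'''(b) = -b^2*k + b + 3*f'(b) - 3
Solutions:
 f(b) = C1 + C2*exp(-3^(1/4)*b) + C3*exp(3^(1/4)*b) + b^3*k/9 - b^2/6 + 2*sqrt(3)*b*k/9 + b


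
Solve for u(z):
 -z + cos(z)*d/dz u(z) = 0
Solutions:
 u(z) = C1 + Integral(z/cos(z), z)


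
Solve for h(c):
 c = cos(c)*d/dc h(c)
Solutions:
 h(c) = C1 + Integral(c/cos(c), c)


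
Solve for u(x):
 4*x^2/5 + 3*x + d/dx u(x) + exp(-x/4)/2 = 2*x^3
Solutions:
 u(x) = C1 + x^4/2 - 4*x^3/15 - 3*x^2/2 + 2*exp(-x/4)


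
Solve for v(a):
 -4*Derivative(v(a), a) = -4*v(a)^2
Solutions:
 v(a) = -1/(C1 + a)


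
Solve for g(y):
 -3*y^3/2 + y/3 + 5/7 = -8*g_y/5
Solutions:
 g(y) = C1 + 15*y^4/64 - 5*y^2/48 - 25*y/56


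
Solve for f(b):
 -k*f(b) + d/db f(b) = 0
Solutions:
 f(b) = C1*exp(b*k)


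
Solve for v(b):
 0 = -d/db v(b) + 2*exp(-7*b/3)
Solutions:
 v(b) = C1 - 6*exp(-7*b/3)/7


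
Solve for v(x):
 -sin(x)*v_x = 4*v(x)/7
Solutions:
 v(x) = C1*(cos(x) + 1)^(2/7)/(cos(x) - 1)^(2/7)


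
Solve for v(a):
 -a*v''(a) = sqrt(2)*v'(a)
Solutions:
 v(a) = C1 + C2*a^(1 - sqrt(2))


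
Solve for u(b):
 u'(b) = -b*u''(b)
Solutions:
 u(b) = C1 + C2*log(b)


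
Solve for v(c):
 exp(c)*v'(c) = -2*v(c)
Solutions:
 v(c) = C1*exp(2*exp(-c))


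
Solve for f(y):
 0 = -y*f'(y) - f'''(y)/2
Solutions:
 f(y) = C1 + Integral(C2*airyai(-2^(1/3)*y) + C3*airybi(-2^(1/3)*y), y)


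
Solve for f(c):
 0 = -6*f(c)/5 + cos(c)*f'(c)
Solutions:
 f(c) = C1*(sin(c) + 1)^(3/5)/(sin(c) - 1)^(3/5)


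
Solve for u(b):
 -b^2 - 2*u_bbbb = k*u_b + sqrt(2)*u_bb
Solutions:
 u(b) = C1 + C2*exp(b*(-6^(1/3)*(9*k + 2*sqrt(3)*sqrt(27*k^2/4 + sqrt(2)))^(1/3) + 2*2^(1/6)*3^(2/3)/(9*k + 2*sqrt(3)*sqrt(27*k^2/4 + sqrt(2)))^(1/3))/6) + C3*exp(b*(6^(1/3)*(9*k + 2*sqrt(3)*sqrt(27*k^2/4 + sqrt(2)))^(1/3)/12 - 2^(1/3)*3^(5/6)*I*(9*k + 2*sqrt(3)*sqrt(27*k^2/4 + sqrt(2)))^(1/3)/12 + 2*sqrt(2)/((-6^(1/3) + 2^(1/3)*3^(5/6)*I)*(9*k + 2*sqrt(3)*sqrt(27*k^2/4 + sqrt(2)))^(1/3)))) + C4*exp(b*(6^(1/3)*(9*k + 2*sqrt(3)*sqrt(27*k^2/4 + sqrt(2)))^(1/3)/12 + 2^(1/3)*3^(5/6)*I*(9*k + 2*sqrt(3)*sqrt(27*k^2/4 + sqrt(2)))^(1/3)/12 - 2*sqrt(2)/((6^(1/3) + 2^(1/3)*3^(5/6)*I)*(9*k + 2*sqrt(3)*sqrt(27*k^2/4 + sqrt(2)))^(1/3)))) - b^3/(3*k) + sqrt(2)*b^2/k^2 - 4*b/k^3


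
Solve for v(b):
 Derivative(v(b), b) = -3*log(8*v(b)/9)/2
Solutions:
 2*Integral(1/(log(_y) - 2*log(3) + 3*log(2)), (_y, v(b)))/3 = C1 - b


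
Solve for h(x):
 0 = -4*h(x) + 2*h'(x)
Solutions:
 h(x) = C1*exp(2*x)


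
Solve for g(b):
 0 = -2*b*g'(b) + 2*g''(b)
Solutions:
 g(b) = C1 + C2*erfi(sqrt(2)*b/2)


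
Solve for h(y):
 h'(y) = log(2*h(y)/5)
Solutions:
 -Integral(1/(log(_y) - log(5) + log(2)), (_y, h(y))) = C1 - y


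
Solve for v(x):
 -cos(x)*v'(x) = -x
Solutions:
 v(x) = C1 + Integral(x/cos(x), x)


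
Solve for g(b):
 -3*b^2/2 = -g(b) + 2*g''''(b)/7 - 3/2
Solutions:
 g(b) = C1*exp(-2^(3/4)*7^(1/4)*b/2) + C2*exp(2^(3/4)*7^(1/4)*b/2) + C3*sin(2^(3/4)*7^(1/4)*b/2) + C4*cos(2^(3/4)*7^(1/4)*b/2) + 3*b^2/2 - 3/2


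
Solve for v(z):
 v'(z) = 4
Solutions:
 v(z) = C1 + 4*z


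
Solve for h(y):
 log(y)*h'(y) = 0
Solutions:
 h(y) = C1


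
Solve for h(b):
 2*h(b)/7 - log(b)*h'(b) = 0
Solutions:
 h(b) = C1*exp(2*li(b)/7)


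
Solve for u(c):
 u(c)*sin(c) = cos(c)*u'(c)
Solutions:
 u(c) = C1/cos(c)


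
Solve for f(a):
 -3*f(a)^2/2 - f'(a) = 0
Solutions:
 f(a) = 2/(C1 + 3*a)


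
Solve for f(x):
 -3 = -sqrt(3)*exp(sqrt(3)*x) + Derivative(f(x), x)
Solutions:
 f(x) = C1 - 3*x + exp(sqrt(3)*x)


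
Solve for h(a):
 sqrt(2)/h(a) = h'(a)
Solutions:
 h(a) = -sqrt(C1 + 2*sqrt(2)*a)
 h(a) = sqrt(C1 + 2*sqrt(2)*a)


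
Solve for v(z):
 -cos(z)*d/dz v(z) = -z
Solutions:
 v(z) = C1 + Integral(z/cos(z), z)


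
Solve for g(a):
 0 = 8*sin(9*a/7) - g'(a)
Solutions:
 g(a) = C1 - 56*cos(9*a/7)/9


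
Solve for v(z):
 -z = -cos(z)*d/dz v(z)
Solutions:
 v(z) = C1 + Integral(z/cos(z), z)


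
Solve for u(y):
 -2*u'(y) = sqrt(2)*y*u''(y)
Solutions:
 u(y) = C1 + C2*y^(1 - sqrt(2))


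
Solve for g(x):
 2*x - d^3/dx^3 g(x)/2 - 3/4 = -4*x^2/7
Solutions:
 g(x) = C1 + C2*x + C3*x^2 + 2*x^5/105 + x^4/6 - x^3/4


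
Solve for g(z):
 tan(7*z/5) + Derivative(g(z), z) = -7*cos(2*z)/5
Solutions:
 g(z) = C1 + 5*log(cos(7*z/5))/7 - 7*sin(2*z)/10


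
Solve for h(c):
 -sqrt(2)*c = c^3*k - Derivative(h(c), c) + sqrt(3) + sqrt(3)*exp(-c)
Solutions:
 h(c) = C1 + c^4*k/4 + sqrt(2)*c^2/2 + sqrt(3)*c - sqrt(3)*exp(-c)


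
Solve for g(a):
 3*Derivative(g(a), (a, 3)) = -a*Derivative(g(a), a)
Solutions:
 g(a) = C1 + Integral(C2*airyai(-3^(2/3)*a/3) + C3*airybi(-3^(2/3)*a/3), a)


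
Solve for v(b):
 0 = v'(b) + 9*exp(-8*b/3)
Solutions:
 v(b) = C1 + 27*exp(-8*b/3)/8


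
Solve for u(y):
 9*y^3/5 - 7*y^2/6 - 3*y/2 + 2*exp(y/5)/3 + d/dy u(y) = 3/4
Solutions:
 u(y) = C1 - 9*y^4/20 + 7*y^3/18 + 3*y^2/4 + 3*y/4 - 10*exp(y/5)/3


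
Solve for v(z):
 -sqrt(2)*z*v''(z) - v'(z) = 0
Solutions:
 v(z) = C1 + C2*z^(1 - sqrt(2)/2)


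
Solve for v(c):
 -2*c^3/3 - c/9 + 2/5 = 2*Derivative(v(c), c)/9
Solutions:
 v(c) = C1 - 3*c^4/4 - c^2/4 + 9*c/5


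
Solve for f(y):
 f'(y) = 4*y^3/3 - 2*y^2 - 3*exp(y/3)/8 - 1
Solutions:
 f(y) = C1 + y^4/3 - 2*y^3/3 - y - 9*exp(y/3)/8


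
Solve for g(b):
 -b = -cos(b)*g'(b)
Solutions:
 g(b) = C1 + Integral(b/cos(b), b)


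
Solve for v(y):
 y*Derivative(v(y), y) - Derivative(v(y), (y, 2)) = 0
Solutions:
 v(y) = C1 + C2*erfi(sqrt(2)*y/2)


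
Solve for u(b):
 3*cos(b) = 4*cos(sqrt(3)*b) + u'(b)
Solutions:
 u(b) = C1 + 3*sin(b) - 4*sqrt(3)*sin(sqrt(3)*b)/3


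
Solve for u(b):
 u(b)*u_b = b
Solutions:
 u(b) = -sqrt(C1 + b^2)
 u(b) = sqrt(C1 + b^2)


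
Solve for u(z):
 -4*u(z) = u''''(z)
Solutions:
 u(z) = (C1*sin(z) + C2*cos(z))*exp(-z) + (C3*sin(z) + C4*cos(z))*exp(z)


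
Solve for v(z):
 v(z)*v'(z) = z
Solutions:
 v(z) = -sqrt(C1 + z^2)
 v(z) = sqrt(C1 + z^2)


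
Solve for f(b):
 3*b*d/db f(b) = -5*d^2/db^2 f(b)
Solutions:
 f(b) = C1 + C2*erf(sqrt(30)*b/10)


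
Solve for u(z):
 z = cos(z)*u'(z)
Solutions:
 u(z) = C1 + Integral(z/cos(z), z)


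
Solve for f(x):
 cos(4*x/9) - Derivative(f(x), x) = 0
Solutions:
 f(x) = C1 + 9*sin(4*x/9)/4


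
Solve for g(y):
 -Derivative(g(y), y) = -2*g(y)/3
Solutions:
 g(y) = C1*exp(2*y/3)


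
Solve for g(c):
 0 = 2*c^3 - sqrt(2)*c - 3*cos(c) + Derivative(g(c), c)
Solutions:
 g(c) = C1 - c^4/2 + sqrt(2)*c^2/2 + 3*sin(c)


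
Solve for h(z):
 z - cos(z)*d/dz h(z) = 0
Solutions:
 h(z) = C1 + Integral(z/cos(z), z)


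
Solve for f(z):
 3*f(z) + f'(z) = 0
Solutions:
 f(z) = C1*exp(-3*z)


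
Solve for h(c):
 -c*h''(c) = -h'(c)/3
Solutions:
 h(c) = C1 + C2*c^(4/3)


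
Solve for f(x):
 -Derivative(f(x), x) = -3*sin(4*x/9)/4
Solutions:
 f(x) = C1 - 27*cos(4*x/9)/16


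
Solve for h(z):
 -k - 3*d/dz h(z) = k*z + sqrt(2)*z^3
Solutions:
 h(z) = C1 - k*z^2/6 - k*z/3 - sqrt(2)*z^4/12


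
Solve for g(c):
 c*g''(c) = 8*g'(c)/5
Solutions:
 g(c) = C1 + C2*c^(13/5)


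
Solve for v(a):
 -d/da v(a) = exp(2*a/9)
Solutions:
 v(a) = C1 - 9*exp(2*a/9)/2


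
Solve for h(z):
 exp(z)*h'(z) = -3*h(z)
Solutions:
 h(z) = C1*exp(3*exp(-z))


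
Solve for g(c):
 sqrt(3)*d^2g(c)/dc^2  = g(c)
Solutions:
 g(c) = C1*exp(-3^(3/4)*c/3) + C2*exp(3^(3/4)*c/3)


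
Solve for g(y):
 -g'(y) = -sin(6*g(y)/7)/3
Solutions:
 -y/3 + 7*log(cos(6*g(y)/7) - 1)/12 - 7*log(cos(6*g(y)/7) + 1)/12 = C1


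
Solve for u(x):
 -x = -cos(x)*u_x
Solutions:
 u(x) = C1 + Integral(x/cos(x), x)


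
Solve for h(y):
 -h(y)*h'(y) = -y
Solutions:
 h(y) = -sqrt(C1 + y^2)
 h(y) = sqrt(C1 + y^2)


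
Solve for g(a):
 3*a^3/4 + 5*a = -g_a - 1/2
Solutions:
 g(a) = C1 - 3*a^4/16 - 5*a^2/2 - a/2


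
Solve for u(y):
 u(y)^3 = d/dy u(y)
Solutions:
 u(y) = -sqrt(2)*sqrt(-1/(C1 + y))/2
 u(y) = sqrt(2)*sqrt(-1/(C1 + y))/2


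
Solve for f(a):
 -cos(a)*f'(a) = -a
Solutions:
 f(a) = C1 + Integral(a/cos(a), a)


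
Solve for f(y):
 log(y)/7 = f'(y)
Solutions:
 f(y) = C1 + y*log(y)/7 - y/7


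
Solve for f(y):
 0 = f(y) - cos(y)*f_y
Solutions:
 f(y) = C1*sqrt(sin(y) + 1)/sqrt(sin(y) - 1)


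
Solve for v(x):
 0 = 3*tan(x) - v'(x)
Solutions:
 v(x) = C1 - 3*log(cos(x))


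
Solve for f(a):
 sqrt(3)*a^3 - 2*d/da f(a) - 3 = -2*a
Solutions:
 f(a) = C1 + sqrt(3)*a^4/8 + a^2/2 - 3*a/2


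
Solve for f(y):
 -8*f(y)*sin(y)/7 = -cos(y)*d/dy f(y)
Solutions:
 f(y) = C1/cos(y)^(8/7)


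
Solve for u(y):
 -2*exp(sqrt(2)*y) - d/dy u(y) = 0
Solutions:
 u(y) = C1 - sqrt(2)*exp(sqrt(2)*y)


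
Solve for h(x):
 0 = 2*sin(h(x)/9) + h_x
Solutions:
 2*x + 9*log(cos(h(x)/9) - 1)/2 - 9*log(cos(h(x)/9) + 1)/2 = C1


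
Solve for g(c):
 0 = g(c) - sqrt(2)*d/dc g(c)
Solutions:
 g(c) = C1*exp(sqrt(2)*c/2)


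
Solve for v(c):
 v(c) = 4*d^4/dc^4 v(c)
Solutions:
 v(c) = C1*exp(-sqrt(2)*c/2) + C2*exp(sqrt(2)*c/2) + C3*sin(sqrt(2)*c/2) + C4*cos(sqrt(2)*c/2)


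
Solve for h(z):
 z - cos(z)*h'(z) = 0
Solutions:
 h(z) = C1 + Integral(z/cos(z), z)


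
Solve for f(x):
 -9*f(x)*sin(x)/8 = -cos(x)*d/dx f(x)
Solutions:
 f(x) = C1/cos(x)^(9/8)


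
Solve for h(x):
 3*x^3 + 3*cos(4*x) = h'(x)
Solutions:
 h(x) = C1 + 3*x^4/4 + 3*sin(4*x)/4


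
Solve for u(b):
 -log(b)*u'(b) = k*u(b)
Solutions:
 u(b) = C1*exp(-k*li(b))


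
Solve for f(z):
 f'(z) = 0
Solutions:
 f(z) = C1


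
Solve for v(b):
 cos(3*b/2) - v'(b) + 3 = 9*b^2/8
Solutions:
 v(b) = C1 - 3*b^3/8 + 3*b + 2*sin(3*b/2)/3


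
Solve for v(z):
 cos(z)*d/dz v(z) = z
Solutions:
 v(z) = C1 + Integral(z/cos(z), z)


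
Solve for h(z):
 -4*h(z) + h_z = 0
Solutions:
 h(z) = C1*exp(4*z)


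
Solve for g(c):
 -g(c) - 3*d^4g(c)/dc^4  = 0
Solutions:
 g(c) = (C1*sin(sqrt(2)*3^(3/4)*c/6) + C2*cos(sqrt(2)*3^(3/4)*c/6))*exp(-sqrt(2)*3^(3/4)*c/6) + (C3*sin(sqrt(2)*3^(3/4)*c/6) + C4*cos(sqrt(2)*3^(3/4)*c/6))*exp(sqrt(2)*3^(3/4)*c/6)


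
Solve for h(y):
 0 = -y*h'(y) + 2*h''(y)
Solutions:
 h(y) = C1 + C2*erfi(y/2)


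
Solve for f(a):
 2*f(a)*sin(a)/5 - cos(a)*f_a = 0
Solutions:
 f(a) = C1/cos(a)^(2/5)


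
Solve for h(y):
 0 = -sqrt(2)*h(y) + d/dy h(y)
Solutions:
 h(y) = C1*exp(sqrt(2)*y)


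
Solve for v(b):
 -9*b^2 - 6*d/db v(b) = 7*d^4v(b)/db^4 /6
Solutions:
 v(b) = C1 + C4*exp(-42^(2/3)*b/7) - b^3/2 + (C2*sin(3*14^(2/3)*3^(1/6)*b/14) + C3*cos(3*14^(2/3)*3^(1/6)*b/14))*exp(42^(2/3)*b/14)


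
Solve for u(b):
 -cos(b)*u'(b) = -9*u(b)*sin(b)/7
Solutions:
 u(b) = C1/cos(b)^(9/7)


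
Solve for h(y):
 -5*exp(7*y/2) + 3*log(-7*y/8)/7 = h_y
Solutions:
 h(y) = C1 + 3*y*log(-y)/7 + 3*y*(-3*log(2) - 1 + log(7))/7 - 10*exp(7*y/2)/7


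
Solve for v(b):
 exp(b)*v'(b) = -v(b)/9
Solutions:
 v(b) = C1*exp(exp(-b)/9)


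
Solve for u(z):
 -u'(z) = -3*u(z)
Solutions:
 u(z) = C1*exp(3*z)


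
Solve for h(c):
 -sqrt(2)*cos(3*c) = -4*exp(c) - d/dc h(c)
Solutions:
 h(c) = C1 - 4*exp(c) + sqrt(2)*sin(3*c)/3


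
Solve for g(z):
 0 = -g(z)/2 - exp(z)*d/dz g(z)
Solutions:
 g(z) = C1*exp(exp(-z)/2)


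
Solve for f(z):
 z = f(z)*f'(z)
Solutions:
 f(z) = -sqrt(C1 + z^2)
 f(z) = sqrt(C1 + z^2)


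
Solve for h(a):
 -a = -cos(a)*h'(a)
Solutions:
 h(a) = C1 + Integral(a/cos(a), a)


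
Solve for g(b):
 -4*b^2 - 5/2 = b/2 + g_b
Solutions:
 g(b) = C1 - 4*b^3/3 - b^2/4 - 5*b/2


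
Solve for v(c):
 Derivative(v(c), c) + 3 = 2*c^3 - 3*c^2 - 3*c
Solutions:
 v(c) = C1 + c^4/2 - c^3 - 3*c^2/2 - 3*c


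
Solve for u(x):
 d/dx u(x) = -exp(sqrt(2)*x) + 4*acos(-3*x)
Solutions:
 u(x) = C1 + 4*x*acos(-3*x) + 4*sqrt(1 - 9*x^2)/3 - sqrt(2)*exp(sqrt(2)*x)/2


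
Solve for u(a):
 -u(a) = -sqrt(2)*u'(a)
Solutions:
 u(a) = C1*exp(sqrt(2)*a/2)


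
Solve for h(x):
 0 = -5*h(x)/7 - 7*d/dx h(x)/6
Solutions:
 h(x) = C1*exp(-30*x/49)


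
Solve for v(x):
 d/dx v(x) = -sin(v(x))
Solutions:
 v(x) = -acos((-C1 - exp(2*x))/(C1 - exp(2*x))) + 2*pi
 v(x) = acos((-C1 - exp(2*x))/(C1 - exp(2*x)))


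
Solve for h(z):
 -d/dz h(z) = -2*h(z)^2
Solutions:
 h(z) = -1/(C1 + 2*z)


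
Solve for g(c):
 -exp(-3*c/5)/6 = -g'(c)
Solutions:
 g(c) = C1 - 5*exp(-3*c/5)/18


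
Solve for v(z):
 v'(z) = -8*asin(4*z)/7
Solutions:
 v(z) = C1 - 8*z*asin(4*z)/7 - 2*sqrt(1 - 16*z^2)/7


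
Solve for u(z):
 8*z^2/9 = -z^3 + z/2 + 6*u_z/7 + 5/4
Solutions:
 u(z) = C1 + 7*z^4/24 + 28*z^3/81 - 7*z^2/24 - 35*z/24


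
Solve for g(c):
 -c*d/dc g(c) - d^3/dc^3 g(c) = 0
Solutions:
 g(c) = C1 + Integral(C2*airyai(-c) + C3*airybi(-c), c)


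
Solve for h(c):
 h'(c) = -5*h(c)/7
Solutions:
 h(c) = C1*exp(-5*c/7)


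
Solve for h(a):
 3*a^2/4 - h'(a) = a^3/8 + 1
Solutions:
 h(a) = C1 - a^4/32 + a^3/4 - a


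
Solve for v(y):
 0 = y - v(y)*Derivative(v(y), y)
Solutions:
 v(y) = -sqrt(C1 + y^2)
 v(y) = sqrt(C1 + y^2)


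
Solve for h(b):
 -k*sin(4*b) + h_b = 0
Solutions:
 h(b) = C1 - k*cos(4*b)/4


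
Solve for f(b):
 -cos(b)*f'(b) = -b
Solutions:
 f(b) = C1 + Integral(b/cos(b), b)


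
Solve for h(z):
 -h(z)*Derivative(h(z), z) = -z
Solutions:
 h(z) = -sqrt(C1 + z^2)
 h(z) = sqrt(C1 + z^2)


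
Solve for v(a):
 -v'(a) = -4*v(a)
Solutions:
 v(a) = C1*exp(4*a)


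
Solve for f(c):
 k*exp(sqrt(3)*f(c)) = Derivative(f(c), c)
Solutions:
 f(c) = sqrt(3)*(2*log(-1/(C1 + c*k)) - log(3))/6


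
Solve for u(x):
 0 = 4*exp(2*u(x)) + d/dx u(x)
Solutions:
 u(x) = log(-sqrt(-1/(C1 - 4*x))) - log(2)/2
 u(x) = log(-1/(C1 - 4*x))/2 - log(2)/2


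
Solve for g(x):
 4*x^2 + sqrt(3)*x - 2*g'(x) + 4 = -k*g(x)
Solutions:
 g(x) = C1*exp(k*x/2) - 4*x^2/k - sqrt(3)*x/k - 4/k - 16*x/k^2 - 2*sqrt(3)/k^2 - 32/k^3


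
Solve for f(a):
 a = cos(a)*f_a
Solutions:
 f(a) = C1 + Integral(a/cos(a), a)


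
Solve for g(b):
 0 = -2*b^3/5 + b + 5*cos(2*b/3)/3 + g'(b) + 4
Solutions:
 g(b) = C1 + b^4/10 - b^2/2 - 4*b - 5*sin(2*b/3)/2


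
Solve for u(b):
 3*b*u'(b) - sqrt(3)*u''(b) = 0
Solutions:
 u(b) = C1 + C2*erfi(sqrt(2)*3^(1/4)*b/2)


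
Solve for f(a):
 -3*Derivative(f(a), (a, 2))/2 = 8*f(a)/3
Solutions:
 f(a) = C1*sin(4*a/3) + C2*cos(4*a/3)


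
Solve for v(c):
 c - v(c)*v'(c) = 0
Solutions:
 v(c) = -sqrt(C1 + c^2)
 v(c) = sqrt(C1 + c^2)


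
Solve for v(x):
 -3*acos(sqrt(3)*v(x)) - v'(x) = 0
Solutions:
 Integral(1/acos(sqrt(3)*_y), (_y, v(x))) = C1 - 3*x


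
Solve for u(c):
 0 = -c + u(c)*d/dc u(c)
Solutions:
 u(c) = -sqrt(C1 + c^2)
 u(c) = sqrt(C1 + c^2)


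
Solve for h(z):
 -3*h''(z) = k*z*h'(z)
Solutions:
 h(z) = Piecewise((-sqrt(6)*sqrt(pi)*C1*erf(sqrt(6)*sqrt(k)*z/6)/(2*sqrt(k)) - C2, (k > 0) | (k < 0)), (-C1*z - C2, True))


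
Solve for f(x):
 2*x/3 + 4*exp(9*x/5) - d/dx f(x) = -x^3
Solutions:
 f(x) = C1 + x^4/4 + x^2/3 + 20*exp(9*x/5)/9


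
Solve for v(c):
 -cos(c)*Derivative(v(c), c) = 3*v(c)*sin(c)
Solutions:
 v(c) = C1*cos(c)^3


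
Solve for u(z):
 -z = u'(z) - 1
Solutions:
 u(z) = C1 - z^2/2 + z


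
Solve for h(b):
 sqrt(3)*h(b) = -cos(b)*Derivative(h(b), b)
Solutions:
 h(b) = C1*(sin(b) - 1)^(sqrt(3)/2)/(sin(b) + 1)^(sqrt(3)/2)


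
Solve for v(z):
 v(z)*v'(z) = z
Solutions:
 v(z) = -sqrt(C1 + z^2)
 v(z) = sqrt(C1 + z^2)


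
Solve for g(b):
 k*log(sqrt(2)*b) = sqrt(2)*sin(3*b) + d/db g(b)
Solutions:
 g(b) = C1 + b*k*(log(b) - 1) + b*k*log(2)/2 + sqrt(2)*cos(3*b)/3


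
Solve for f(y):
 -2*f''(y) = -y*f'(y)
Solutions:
 f(y) = C1 + C2*erfi(y/2)


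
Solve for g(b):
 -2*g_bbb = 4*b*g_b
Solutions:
 g(b) = C1 + Integral(C2*airyai(-2^(1/3)*b) + C3*airybi(-2^(1/3)*b), b)


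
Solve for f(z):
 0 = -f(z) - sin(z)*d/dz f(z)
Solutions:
 f(z) = C1*sqrt(cos(z) + 1)/sqrt(cos(z) - 1)


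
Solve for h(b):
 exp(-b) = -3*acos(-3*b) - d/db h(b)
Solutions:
 h(b) = C1 - 3*b*acos(-3*b) - sqrt(1 - 9*b^2) + exp(-b)


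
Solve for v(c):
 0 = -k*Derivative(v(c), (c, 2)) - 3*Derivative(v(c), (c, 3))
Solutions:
 v(c) = C1 + C2*c + C3*exp(-c*k/3)


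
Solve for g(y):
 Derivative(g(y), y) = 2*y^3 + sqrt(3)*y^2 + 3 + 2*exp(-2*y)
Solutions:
 g(y) = C1 + y^4/2 + sqrt(3)*y^3/3 + 3*y - exp(-2*y)


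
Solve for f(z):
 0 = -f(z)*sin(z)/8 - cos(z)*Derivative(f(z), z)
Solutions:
 f(z) = C1*cos(z)^(1/8)
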